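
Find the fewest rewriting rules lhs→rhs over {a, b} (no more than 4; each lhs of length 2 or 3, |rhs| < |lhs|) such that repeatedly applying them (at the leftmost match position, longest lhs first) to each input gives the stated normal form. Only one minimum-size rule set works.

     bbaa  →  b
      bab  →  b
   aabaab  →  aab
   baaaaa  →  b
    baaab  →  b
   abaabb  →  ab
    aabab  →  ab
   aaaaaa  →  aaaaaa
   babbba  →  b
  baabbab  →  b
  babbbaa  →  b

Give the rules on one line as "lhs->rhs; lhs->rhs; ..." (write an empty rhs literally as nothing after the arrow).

aba->; ba->b; bb->b

  | bbaa => baa => ba => b
  | bab => bb => b
  | aabaab => aab
  | baaaaa => baaaa => baaa => baa => ba => b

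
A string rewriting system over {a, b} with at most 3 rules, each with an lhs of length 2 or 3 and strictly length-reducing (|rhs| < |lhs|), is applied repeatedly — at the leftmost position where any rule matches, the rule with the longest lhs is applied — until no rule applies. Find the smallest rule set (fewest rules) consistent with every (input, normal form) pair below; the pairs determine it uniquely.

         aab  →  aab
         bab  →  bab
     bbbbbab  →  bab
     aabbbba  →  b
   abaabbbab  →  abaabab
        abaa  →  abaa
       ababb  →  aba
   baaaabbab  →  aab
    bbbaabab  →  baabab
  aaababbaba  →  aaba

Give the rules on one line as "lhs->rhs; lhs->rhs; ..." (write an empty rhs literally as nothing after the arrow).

aaa->b; bb->

  | aab
  | bab
  | bbbbbab => bbbab => bab
  | aabbbba => aabba => aaa => b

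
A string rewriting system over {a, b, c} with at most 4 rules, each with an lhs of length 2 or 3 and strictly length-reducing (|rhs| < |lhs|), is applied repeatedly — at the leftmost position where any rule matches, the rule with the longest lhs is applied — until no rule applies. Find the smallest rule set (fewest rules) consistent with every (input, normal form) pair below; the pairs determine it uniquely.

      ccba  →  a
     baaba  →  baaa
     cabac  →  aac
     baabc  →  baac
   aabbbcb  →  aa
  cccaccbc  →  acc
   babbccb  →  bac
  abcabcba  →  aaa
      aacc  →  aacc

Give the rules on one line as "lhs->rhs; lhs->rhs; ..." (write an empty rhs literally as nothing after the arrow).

ab->a; ca->a; cb->

  | ccba => ca => a
  | baaba => baaa
  | cabac => abac => aac
  | baabc => baac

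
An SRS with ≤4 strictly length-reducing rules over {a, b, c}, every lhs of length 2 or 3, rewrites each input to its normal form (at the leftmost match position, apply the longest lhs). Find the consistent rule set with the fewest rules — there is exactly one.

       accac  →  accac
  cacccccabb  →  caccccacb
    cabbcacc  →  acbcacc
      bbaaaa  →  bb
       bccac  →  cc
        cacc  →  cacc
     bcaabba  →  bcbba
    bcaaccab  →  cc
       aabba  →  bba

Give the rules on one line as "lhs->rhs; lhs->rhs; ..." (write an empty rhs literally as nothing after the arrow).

  | accac
  | cacccccabb => caccccacb
  | cabbcacc => acbcacc
  | bbaaaa => bbaa => bb

aa->; bcc->ca; cab->ac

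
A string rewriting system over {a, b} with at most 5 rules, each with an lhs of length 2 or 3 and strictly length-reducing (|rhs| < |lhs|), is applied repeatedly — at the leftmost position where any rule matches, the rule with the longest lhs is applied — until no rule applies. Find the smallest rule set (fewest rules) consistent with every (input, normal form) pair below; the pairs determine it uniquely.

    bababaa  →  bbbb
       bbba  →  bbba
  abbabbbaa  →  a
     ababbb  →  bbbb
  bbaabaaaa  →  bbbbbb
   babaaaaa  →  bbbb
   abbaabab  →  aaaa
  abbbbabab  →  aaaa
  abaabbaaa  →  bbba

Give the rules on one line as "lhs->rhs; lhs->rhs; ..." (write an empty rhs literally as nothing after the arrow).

ab->; aba->b; abb->aa; baa->bb

  | bababaa => bbbaa => bbbb
  | bbba
  | abbabbbaa => aaabbbaa => aaaabaa => aaaba => aab => a
  | ababbb => bbbb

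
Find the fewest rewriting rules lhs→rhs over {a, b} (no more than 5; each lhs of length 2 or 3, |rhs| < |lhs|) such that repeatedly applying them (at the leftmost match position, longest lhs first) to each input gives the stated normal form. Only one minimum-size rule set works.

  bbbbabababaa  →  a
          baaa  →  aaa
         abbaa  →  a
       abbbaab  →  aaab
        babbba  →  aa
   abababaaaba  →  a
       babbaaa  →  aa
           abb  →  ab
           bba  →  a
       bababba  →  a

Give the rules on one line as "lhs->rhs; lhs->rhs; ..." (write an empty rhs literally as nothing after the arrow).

  | bbbbabababaa => babababaa => abababaa => babaa => abaa => a
  | baaa => aaa
  | abbaa => abaa => a
  | abbbaab => aaab

aba->; ba->a; bb->b; bbb->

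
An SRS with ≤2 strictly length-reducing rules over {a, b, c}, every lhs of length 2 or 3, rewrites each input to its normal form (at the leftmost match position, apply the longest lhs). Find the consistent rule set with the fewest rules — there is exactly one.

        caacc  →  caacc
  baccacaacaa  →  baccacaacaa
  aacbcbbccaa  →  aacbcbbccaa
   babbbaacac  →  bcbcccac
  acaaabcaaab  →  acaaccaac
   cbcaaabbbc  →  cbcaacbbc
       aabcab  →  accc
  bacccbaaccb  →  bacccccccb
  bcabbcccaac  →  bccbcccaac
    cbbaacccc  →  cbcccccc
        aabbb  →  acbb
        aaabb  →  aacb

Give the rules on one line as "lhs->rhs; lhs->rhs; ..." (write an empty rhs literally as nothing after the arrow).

  | caacc
  | baccacaacaa
  | aacbcbbccaa
  | babbbaacac => bcbbaacac => bcbcccac

ab->c; baa->cc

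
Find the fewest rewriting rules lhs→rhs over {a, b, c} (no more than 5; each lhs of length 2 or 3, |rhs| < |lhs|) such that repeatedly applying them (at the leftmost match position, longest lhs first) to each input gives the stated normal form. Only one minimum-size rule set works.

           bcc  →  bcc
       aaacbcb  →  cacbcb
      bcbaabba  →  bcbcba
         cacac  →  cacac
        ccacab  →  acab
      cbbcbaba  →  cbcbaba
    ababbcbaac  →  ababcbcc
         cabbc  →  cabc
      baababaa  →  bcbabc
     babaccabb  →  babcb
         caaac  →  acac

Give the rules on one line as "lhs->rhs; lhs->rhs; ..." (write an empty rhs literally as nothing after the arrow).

  | bcc
  | aaacbcb => cacbcb
  | bcbaabba => bcbcbba => bcbcba
  | cacac

aa->c; bb->b; caa->ac; cca->a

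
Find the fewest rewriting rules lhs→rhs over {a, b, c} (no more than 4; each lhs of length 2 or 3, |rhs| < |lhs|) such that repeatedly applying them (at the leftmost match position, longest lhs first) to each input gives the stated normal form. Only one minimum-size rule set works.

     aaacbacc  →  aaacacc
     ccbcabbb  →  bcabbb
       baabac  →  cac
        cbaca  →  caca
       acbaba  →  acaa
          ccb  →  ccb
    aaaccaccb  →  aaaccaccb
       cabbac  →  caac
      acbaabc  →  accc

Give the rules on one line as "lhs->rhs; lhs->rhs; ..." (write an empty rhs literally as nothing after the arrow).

aab->c; ba->a; cbc->bc

  | aaacbacc => aaacacc
  | ccbcabbb => cbcabbb => bcabbb
  | baabac => aabac => cac
  | cbaca => caca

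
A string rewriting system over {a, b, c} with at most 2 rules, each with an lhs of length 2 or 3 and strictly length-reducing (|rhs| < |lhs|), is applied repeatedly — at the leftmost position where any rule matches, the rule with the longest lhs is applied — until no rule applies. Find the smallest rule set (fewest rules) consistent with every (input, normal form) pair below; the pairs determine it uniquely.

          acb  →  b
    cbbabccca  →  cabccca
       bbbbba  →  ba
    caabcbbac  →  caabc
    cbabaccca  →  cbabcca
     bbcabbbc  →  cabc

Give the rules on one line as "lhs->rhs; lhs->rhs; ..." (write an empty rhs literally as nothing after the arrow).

ac->; bb->

  | acb => b
  | cbbabccca => cabccca
  | bbbbba => bbba => ba
  | caabcbbac => caabcac => caabc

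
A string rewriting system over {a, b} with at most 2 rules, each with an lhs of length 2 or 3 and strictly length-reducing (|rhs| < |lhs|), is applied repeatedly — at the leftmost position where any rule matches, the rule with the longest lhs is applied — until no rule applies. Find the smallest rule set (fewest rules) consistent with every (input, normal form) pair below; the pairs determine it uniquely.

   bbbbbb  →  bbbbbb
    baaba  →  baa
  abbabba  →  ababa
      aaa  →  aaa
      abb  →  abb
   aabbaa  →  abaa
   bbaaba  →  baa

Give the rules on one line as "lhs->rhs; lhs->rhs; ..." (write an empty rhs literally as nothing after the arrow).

  | bbbbbb
  | baaba => baa
  | abbabba => ababba => ababa
  | aaa

aab->a; bba->ba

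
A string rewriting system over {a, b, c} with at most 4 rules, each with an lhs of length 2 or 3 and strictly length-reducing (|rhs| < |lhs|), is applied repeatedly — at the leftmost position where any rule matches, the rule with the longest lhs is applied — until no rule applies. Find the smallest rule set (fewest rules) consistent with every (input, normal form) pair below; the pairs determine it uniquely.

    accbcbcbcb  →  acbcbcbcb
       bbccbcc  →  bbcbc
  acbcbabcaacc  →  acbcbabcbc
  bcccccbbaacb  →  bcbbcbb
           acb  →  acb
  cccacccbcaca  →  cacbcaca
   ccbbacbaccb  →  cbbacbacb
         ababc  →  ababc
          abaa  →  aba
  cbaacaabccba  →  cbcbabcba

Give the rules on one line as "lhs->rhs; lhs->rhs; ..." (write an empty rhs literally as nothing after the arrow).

aa->a; aac->cb; cc->c

  | accbcbcbcb => acbcbcbcb
  | bbccbcc => bbcbcc => bbcbc
  | acbcbabcaacc => acbcbabccbc => acbcbabcbc
  | bcccccbbaacb => bccccbbaacb => bcccbbaacb => bccbbaacb => bcbbaacb => bcbbcbb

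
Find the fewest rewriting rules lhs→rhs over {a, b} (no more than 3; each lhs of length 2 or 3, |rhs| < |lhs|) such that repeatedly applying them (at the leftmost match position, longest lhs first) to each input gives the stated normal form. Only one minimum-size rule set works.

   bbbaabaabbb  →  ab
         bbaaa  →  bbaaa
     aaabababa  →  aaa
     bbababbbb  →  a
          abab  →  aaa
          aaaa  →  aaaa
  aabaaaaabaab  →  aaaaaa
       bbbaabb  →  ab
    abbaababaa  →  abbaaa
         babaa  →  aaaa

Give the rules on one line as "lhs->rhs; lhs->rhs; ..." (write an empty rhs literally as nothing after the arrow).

  | bbbaabaabbb => aabaabbb => aaabbb => aabb => ab
  | bbaaa
  | aaabababa => aaababa => aaaba => aaa
  | bbababbbb => baaabbbb => baabbb => babb => aab => a

aab->a; bab->aa; bbb->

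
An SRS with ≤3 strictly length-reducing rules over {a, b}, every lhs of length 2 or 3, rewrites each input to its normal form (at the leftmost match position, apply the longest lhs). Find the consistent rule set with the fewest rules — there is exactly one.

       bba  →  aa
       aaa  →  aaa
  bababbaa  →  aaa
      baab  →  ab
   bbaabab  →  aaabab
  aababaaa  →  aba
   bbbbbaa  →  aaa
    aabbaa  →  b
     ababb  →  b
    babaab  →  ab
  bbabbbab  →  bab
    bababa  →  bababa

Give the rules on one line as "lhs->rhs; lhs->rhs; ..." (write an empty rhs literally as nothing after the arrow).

  | bba => aa
  | aaa
  | bababbaa => babbaa => bbaa => aaa
  | baab => bbb => ab

abb->b; baa->bb; bb->a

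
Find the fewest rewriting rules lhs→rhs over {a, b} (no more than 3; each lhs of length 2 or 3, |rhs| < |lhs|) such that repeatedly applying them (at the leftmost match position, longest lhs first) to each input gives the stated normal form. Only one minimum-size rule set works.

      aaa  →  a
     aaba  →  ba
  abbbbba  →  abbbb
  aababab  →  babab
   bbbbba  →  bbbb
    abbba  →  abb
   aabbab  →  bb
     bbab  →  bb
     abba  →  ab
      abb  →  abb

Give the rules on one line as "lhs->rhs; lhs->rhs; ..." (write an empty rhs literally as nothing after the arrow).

  | aaa => a
  | aaba => ba
  | abbbbba => abbbb
  | aababab => babab

aa->; bba->b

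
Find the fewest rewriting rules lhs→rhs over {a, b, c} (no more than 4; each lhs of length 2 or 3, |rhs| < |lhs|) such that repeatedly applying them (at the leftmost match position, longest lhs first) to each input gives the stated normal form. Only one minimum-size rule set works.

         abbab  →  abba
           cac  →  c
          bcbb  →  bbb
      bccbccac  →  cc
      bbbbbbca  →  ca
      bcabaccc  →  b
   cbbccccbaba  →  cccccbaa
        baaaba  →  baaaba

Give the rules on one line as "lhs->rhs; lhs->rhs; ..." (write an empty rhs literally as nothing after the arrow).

ac->; bab->ba; bbc->c; bc->b

  | abbab => abba
  | cac => c
  | bcbb => bbb
  | bccbccac => bcbccac => bbccac => ccac => cc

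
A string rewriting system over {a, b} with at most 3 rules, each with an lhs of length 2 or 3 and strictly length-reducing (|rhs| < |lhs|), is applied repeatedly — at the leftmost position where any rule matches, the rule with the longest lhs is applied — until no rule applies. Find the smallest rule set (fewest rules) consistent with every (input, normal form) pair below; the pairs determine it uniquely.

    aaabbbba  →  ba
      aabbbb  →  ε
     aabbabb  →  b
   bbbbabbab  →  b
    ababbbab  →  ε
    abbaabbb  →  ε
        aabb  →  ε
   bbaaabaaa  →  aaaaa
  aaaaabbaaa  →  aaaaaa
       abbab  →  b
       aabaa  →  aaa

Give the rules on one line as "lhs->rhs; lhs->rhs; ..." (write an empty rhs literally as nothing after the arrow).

ab->; bb->

  | aaabbbba => aabbba => abba => ba
  | aabbbb => abbb => bb => ε
  | aabbabb => ababb => abb => b
  | bbbbabbab => bbabbab => abbab => bab => b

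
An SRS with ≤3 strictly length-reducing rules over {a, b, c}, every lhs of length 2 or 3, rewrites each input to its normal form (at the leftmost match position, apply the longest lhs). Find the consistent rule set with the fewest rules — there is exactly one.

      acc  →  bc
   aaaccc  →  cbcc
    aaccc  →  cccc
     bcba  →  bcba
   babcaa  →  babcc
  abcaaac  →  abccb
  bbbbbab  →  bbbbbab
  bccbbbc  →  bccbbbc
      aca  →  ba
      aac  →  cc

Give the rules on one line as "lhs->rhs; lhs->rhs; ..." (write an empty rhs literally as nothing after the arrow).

  | acc => bc
  | aaaccc => caccc => cbcc
  | aaccc => cccc
  | bcba

aa->c; ac->b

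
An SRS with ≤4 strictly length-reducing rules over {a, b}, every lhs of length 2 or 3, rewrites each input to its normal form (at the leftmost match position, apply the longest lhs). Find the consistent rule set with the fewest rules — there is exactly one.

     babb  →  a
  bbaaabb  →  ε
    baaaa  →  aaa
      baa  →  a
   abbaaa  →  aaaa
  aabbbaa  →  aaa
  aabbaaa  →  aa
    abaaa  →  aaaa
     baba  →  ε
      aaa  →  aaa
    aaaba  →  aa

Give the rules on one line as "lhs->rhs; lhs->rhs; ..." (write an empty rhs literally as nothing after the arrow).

aab->; ab->a; ba->; bb->a

  | babb => bb => a
  | bbaaabb => aaaabb => aab => ε
  | baaaa => aaa
  | baa => a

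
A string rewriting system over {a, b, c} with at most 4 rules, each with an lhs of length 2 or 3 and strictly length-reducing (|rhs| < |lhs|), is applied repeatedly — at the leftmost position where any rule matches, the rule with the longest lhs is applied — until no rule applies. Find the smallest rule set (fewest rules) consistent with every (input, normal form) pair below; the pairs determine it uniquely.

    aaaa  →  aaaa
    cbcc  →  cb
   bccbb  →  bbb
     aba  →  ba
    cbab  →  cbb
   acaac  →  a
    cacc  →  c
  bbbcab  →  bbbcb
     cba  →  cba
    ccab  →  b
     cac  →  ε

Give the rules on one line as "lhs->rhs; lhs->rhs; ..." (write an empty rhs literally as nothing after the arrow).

  | aaaa
  | cbcc => cb
  | bccbb => bbb
  | aba => ba

ab->b; ca->c; cc->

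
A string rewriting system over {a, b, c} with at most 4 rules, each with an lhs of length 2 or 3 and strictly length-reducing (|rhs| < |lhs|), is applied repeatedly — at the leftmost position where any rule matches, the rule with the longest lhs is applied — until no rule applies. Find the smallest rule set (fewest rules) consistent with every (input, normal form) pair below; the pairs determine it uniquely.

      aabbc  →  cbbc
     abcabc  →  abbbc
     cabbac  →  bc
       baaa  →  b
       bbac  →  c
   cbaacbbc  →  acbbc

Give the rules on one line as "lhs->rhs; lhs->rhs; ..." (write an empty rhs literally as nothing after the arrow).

aa->c; ba->a; bba->; ca->b

  | aabbc => cbbc
  | abcabc => abbbc
  | cabbac => bbbac => bc
  | baaa => aaa => ca => b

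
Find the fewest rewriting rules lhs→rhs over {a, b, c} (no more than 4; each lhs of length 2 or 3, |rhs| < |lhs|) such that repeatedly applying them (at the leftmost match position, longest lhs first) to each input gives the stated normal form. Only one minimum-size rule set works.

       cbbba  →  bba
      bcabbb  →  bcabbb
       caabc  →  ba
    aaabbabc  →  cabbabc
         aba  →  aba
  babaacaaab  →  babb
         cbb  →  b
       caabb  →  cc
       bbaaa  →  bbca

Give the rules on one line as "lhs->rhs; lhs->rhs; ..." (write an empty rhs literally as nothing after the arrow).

  | cbbba => bba
  | bcabbb
  | caabc => ccbc => ccc => ba
  | aaabbabc => cabbabc

aa->c; cb->; ccb->cc; ccc->ba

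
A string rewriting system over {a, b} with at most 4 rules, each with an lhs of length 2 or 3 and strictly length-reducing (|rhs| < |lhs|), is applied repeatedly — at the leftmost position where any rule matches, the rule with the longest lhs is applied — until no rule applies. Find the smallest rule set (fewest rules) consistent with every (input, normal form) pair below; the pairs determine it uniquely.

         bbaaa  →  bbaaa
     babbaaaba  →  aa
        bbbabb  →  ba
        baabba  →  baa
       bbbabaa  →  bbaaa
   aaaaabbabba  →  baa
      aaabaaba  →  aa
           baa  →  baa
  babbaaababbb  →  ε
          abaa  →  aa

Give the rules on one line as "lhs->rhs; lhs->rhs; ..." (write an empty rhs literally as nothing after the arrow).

aab->ba; ab->; bab->a

  | bbaaa
  | babbaaaba => abaaaba => aaaba => abaa => aa
  | bbbabb => bbab => ba
  | baabba => bbaba => baa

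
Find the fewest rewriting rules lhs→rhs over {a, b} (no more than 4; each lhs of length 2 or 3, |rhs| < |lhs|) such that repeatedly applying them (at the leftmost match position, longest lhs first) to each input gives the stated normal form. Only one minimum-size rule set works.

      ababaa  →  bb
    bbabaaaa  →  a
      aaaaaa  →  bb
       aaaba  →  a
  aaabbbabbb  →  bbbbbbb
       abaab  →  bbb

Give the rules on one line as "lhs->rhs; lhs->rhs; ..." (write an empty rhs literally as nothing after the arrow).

  | ababaa => abaa => aaa => bb
  | bbabaaaa => bbaaaa => baaaa => aaaa => bba => ba => a
  | aaaaaa => bbaaa => baaa => aaa => bb
  | aaaba => bbba => bba => ba => a

aaa->bb; ba->a; bab->b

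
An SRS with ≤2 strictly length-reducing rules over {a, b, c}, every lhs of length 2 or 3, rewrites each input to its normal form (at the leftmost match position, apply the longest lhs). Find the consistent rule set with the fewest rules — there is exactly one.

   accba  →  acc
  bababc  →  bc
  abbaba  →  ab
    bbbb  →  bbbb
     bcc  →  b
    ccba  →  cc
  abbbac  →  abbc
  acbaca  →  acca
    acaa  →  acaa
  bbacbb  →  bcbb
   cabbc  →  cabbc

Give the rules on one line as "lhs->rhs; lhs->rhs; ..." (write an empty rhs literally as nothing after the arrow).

ba->; bcc->b

  | accba => acc
  | bababc => babc => bc
  | abbaba => abba => ab
  | bbbb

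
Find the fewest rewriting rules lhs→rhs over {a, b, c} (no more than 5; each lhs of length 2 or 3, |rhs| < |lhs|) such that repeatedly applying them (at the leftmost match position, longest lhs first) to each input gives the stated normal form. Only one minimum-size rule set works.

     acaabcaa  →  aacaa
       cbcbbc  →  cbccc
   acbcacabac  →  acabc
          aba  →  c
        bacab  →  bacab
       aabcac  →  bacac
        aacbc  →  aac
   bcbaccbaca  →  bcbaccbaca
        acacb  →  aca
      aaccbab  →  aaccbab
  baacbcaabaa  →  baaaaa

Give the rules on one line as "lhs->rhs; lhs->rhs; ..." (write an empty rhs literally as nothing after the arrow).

  | acaabcaa => acbacaa => aacaa
  | cbcbbc => cbccc
  | acbcacabac => acacabac => acacbbc => acabc
  | aba => bb => c

aab->ba; aba->bb; acb->a; bb->c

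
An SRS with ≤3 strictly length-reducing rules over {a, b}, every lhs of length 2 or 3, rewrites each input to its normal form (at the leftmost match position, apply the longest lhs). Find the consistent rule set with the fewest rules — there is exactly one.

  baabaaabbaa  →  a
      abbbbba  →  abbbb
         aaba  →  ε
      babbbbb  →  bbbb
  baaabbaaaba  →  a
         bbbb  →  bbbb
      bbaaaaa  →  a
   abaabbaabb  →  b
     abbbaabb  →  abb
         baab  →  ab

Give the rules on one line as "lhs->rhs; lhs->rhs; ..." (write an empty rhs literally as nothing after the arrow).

  | baabaaabbaa => abaaabbaa => aaabbaa => abbaa => aba => a
  | abbbbba => abbbb
  | aaba => ba => ε
  | babbbbb => bbbb

aa->; ba->; bab->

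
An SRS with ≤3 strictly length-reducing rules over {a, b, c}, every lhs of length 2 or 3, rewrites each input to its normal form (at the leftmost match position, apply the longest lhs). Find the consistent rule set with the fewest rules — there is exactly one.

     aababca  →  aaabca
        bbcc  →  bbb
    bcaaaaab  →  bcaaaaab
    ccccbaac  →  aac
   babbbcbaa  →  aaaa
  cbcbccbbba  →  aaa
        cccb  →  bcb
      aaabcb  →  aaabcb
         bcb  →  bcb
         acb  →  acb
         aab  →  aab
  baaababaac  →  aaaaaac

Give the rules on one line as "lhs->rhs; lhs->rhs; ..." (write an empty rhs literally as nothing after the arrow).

  | aababca => aaabca
  | bbcc => bbb
  | bcaaaaab
  | ccccbaac => bccbaac => bbbaac => bbaac => baac => aac

ba->a; cba->aa; cc->b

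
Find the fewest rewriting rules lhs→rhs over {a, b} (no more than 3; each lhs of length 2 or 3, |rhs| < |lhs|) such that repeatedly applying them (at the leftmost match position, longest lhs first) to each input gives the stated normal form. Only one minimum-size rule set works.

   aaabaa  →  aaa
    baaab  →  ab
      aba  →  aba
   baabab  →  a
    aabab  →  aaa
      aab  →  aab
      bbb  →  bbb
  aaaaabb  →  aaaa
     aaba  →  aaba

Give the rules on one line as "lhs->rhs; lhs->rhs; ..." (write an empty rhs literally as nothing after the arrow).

  | aaabaa => aaa
  | baaab => ab
  | aba
  | baabab => bab => a

abb->; baa->; bab->a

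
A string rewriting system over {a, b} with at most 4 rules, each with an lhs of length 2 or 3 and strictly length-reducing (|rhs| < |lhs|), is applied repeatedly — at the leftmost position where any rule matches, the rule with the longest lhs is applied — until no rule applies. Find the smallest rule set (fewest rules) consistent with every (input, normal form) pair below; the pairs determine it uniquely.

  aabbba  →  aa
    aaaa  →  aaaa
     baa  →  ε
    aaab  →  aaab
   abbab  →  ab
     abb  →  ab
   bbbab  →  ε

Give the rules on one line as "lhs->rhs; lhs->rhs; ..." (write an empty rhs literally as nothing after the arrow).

  | aabbba => aabba => aaba => aa
  | aaaa
  | baa => ε
  | aaab

aba->a; baa->; bab->; bb->b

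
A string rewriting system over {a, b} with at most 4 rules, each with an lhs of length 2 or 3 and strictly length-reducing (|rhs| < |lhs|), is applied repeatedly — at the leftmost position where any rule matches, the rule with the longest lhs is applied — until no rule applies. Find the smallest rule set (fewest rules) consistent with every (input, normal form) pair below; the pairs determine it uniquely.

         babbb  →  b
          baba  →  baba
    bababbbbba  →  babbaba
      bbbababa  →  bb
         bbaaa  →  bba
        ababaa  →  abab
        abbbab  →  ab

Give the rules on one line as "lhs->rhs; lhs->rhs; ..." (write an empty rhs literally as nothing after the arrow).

  | babbb => baa => b
  | baba
  | bababbbbba => babaabba => babbaba
  | bbbababa => aababa => baaba => bbaa => bb

aa->; aab->ba; bbb->a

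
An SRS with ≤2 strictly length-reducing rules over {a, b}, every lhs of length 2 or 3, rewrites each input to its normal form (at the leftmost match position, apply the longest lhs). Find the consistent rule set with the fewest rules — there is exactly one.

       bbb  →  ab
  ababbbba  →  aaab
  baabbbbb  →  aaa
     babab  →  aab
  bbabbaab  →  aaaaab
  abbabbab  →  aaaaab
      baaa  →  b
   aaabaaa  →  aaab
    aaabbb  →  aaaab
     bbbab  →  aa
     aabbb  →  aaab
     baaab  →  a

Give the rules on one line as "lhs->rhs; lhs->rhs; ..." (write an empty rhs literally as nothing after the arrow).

  | bbb => ab
  | ababbbba => abbbbba => aabbba => aaaba => aaab
  | baabbbbb => babbbbb => bbbbbb => abbbb => aabb => aaa
  | babab => bbab => aab

ba->b; bb->a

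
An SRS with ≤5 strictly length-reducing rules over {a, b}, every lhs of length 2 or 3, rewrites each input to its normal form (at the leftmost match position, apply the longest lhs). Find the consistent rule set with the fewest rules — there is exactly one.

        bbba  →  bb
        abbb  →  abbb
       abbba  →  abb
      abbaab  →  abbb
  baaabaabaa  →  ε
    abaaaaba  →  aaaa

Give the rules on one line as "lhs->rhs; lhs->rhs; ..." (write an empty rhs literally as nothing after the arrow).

  | bbba => bb
  | abbb
  | abbba => abb
  | abbaab => abbb

aba->a; ba->; baa->b; bab->ba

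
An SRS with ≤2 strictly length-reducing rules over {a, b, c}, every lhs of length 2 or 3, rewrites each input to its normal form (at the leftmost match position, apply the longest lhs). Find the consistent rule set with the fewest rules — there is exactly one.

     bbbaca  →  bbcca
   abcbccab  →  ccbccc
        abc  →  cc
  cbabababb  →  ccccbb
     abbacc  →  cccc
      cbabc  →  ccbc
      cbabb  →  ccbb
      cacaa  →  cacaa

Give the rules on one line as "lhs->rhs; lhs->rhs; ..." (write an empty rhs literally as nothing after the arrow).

  | bbbaca => bbcca
  | abcbccab => ccbccab => ccbccc
  | abc => cc
  | cbabababb => ccbababb => cccbabb => ccccbb

ab->c; ba->c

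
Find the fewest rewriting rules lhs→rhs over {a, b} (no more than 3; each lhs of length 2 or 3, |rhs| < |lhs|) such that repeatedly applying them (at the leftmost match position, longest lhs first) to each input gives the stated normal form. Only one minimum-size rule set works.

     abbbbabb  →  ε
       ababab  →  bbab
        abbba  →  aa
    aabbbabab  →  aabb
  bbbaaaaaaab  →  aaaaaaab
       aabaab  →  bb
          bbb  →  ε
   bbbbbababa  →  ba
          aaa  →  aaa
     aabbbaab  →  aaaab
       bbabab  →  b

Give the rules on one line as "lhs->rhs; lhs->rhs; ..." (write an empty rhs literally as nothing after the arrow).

aba->b; bbb->

  | abbbbabb => ababb => bbb => ε
  | ababab => bbab
  | abbba => aa
  | aabbbabab => aaabab => aabb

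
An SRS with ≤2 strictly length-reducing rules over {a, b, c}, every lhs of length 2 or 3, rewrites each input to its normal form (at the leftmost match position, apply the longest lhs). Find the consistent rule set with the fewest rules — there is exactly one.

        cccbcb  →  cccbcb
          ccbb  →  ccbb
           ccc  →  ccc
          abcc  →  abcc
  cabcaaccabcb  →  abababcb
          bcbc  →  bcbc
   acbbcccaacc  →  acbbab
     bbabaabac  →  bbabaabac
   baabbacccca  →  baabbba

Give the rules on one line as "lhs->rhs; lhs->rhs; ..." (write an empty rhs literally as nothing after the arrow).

  | cccbcb
  | ccbb
  | ccc
  | abcc

acc->b; ca->a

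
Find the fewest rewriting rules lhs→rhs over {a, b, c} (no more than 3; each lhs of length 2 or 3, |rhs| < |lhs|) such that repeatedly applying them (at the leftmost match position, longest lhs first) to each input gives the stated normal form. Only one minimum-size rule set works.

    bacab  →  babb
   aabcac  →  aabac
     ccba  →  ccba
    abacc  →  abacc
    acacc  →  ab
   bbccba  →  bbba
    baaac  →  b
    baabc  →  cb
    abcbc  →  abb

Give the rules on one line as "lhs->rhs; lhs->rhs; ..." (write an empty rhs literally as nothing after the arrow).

baa->c; bc->b; ca->b

  | bacab => babb
  | aabcac => aabac
  | ccba
  | abacc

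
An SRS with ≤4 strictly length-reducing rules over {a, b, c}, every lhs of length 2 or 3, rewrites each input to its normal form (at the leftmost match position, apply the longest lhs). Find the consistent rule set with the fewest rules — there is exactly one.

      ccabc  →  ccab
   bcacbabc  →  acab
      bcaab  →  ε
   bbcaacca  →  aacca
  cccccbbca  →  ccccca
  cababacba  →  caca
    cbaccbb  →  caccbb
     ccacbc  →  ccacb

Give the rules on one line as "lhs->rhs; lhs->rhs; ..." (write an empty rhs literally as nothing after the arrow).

  | ccabc => ccab
  | bcacbabc => bacbabc => acbabc => acabc => acab
  | bcaab => baab => aab => ε
  | bbcaacca => bbaacca => baacca => aacca

aab->; ba->a; bc->b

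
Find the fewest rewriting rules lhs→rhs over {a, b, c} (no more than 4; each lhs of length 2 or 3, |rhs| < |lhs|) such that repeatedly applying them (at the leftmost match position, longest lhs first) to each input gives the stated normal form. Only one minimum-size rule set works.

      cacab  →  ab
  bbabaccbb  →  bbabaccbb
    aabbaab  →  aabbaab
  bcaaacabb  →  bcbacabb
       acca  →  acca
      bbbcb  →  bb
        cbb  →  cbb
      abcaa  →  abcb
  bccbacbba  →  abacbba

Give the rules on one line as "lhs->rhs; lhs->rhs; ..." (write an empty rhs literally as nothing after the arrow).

bbc->; bcc->a; caa->cb; cac->

  | cacab => ab
  | bbabaccbb
  | aabbaab
  | bcaaacabb => bcbacabb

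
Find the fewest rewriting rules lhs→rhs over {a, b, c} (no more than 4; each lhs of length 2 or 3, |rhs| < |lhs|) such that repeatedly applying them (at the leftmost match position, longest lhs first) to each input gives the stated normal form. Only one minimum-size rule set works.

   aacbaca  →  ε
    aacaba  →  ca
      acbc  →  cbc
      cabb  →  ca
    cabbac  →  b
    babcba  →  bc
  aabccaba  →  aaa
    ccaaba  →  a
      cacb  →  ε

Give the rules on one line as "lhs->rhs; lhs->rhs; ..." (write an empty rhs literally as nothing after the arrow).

ac->c; ba->; bb->; cc->b

  | aacbaca => acbaca => cbaca => cca => ba => ε
  | aacaba => acaba => caba => ca
  | acbc => cbc
  | cabb => ca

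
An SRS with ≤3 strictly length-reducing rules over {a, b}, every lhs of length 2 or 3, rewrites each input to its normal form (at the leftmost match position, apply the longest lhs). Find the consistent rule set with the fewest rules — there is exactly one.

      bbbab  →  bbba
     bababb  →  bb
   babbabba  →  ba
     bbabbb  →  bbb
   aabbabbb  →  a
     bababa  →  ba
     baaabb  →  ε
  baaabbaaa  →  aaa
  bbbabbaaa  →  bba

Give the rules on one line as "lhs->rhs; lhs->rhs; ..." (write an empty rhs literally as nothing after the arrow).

  | bbbab => bbba
  | bababb => baabb => bb
  | babbabba => babba => ba
  | bbabbb => bbb

ab->a; abb->; baa->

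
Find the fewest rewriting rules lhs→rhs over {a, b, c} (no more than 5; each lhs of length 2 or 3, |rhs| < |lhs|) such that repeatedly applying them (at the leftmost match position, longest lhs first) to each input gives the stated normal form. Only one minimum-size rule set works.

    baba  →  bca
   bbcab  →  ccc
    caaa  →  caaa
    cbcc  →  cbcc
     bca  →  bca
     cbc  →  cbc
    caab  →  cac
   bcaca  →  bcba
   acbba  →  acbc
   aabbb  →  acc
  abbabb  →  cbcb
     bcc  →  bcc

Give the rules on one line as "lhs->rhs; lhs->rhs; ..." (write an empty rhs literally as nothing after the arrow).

  | baba => bca
  | bbcab => ccab => ccc
  | caaa
  | cbcc

ab->c; aca->ba; bb->c; bba->bc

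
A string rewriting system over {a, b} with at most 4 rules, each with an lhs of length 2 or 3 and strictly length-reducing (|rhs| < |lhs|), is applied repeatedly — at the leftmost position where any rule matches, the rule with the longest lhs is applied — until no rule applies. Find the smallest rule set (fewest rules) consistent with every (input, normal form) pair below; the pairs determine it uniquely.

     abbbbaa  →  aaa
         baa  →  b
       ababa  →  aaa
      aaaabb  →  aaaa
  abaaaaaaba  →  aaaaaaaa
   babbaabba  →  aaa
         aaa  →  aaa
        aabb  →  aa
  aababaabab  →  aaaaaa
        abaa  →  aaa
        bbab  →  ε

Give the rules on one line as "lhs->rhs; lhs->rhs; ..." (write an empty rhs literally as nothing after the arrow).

  | abbbbaa => abbbaa => abbaa => abaa => aaa
  | baa => ba => b
  | ababa => aaba => aaa
  | aaaabb => aaaab => aaaa

ab->a; ba->b; bbb->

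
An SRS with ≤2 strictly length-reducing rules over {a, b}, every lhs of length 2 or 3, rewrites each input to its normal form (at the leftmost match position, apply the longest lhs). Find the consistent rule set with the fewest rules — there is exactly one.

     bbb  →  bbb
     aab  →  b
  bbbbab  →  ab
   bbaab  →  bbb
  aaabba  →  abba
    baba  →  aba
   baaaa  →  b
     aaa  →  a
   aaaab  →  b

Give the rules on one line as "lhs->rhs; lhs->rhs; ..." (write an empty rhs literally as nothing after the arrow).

  | bbb
  | aab => b
  | bbbbab => bbbab => bbab => bab => ab
  | bbaab => bbb

aa->; bab->ab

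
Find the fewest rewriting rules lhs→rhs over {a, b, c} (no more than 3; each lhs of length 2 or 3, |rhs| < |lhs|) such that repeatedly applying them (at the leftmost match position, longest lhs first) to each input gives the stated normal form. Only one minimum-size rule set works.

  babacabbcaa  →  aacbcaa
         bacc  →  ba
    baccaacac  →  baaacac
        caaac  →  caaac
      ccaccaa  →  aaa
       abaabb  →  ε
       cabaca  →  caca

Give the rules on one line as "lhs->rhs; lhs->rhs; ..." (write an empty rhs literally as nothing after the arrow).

  | babacabbcaa => aacabbcaa => aacbcaa
  | bacc => ba
  | baccaacac => baaacac
  | caaac

ab->; bab->a; cc->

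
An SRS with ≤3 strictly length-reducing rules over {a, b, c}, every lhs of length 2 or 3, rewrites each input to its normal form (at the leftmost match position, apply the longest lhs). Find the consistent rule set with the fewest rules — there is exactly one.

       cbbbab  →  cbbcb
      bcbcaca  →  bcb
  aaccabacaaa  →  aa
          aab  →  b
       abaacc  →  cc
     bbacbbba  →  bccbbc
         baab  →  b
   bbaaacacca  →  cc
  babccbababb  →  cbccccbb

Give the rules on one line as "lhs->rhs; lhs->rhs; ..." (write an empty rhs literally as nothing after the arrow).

ab->b; ba->c; ca->

  | cbbbab => cbbcb
  | bcbcaca => bcbca => bcb
  | aaccabacaaa => aacbacaaa => aacccaaa => aaccaa => aaca => aa
  | aab => ab => b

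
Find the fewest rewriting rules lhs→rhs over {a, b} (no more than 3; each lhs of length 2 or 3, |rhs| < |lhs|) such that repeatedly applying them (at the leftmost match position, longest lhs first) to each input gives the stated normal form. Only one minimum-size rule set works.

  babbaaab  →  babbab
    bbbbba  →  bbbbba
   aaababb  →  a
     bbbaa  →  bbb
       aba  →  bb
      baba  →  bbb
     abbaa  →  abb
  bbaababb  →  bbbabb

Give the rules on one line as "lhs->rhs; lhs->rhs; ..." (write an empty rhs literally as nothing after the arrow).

aab->a; aba->bb; baa->b

  | babbaaab => babbab
  | bbbbba
  | aaababb => aaabb => aab => a
  | bbbaa => bbb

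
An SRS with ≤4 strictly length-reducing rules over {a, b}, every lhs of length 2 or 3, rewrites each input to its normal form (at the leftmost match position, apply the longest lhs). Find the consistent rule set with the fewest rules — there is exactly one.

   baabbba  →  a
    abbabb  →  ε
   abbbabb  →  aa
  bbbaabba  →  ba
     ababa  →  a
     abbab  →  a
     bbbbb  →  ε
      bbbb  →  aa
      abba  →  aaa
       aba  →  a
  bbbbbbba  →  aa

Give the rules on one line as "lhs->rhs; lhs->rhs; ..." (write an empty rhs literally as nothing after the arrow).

aab->; ab->; abb->aa; bb->a

  | baabbba => bbba => aba => a
  | abbabb => aaabb => ab => ε
  | abbbabb => aababb => abb => aa
  | bbbaabba => abaabba => aabba => ba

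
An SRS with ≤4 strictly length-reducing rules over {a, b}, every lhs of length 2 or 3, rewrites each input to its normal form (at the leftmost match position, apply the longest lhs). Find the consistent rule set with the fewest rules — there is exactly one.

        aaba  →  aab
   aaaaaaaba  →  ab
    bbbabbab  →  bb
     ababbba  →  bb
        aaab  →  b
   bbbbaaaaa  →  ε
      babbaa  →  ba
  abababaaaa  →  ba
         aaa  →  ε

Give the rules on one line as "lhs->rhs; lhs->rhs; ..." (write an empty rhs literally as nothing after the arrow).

  | aaba => aab
  | aaaaaaaba => aaaaba => aba => ab
  | bbbabbab => bbbab => bb
  | ababbba => abbbba => bbbba => bb

aaa->; aba->ab; abb->bb; bba->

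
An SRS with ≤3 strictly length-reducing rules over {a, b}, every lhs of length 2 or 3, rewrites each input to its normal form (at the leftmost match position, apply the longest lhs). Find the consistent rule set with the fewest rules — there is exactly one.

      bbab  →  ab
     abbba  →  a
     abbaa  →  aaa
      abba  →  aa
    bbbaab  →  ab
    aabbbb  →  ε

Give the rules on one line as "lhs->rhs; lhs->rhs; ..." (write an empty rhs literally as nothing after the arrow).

aab->b; ba->; bb->

  | bbab => ab
  | abbba => aba => a
  | abbaa => aaa
  | abba => aa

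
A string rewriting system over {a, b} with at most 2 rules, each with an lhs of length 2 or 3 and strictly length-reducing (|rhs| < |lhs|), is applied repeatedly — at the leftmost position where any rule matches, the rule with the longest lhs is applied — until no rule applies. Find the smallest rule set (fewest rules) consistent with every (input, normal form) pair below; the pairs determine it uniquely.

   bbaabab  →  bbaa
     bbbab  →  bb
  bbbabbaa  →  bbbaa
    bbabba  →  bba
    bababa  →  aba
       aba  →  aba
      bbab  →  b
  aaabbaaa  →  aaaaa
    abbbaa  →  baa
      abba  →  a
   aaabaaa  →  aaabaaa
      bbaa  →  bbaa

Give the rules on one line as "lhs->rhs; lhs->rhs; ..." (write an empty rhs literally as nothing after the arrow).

abb->; bab->

  | bbaabab => bbaa
  | bbbab => bb
  | bbbabbaa => bbbaa
  | bbabba => bba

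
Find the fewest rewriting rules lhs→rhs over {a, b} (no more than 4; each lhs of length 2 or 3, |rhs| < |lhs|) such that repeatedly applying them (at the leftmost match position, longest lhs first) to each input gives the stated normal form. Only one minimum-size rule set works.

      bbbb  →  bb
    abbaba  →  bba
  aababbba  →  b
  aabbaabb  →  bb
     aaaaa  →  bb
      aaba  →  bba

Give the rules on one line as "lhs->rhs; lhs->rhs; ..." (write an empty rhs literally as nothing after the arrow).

aa->b; aaa->b; ab->a; bbb->b

  | bbbb => bb
  | abbaba => ababa => aaba => bba
  | aababbba => bbabbba => bbabba => bbaba => bbaa => bbb => b
  | aabbaabb => bbbaabb => baabb => bbbb => bb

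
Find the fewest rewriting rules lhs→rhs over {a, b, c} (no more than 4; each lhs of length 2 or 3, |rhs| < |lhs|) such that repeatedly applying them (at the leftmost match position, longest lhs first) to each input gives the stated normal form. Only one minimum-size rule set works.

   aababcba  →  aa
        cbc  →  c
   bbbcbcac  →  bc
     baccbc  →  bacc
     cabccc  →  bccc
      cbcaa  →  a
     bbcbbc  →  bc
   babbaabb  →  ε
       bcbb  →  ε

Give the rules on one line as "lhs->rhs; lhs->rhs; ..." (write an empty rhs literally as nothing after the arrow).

ab->; bb->; ca->; cb->

  | aababcba => aabcba => acba => aa
  | cbc => c
  | bbbcbcac => bcbcac => bcac => bc
  | baccbc => bacc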